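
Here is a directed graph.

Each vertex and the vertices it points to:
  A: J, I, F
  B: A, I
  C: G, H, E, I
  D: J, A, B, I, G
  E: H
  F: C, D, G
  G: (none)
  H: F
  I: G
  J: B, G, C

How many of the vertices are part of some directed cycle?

8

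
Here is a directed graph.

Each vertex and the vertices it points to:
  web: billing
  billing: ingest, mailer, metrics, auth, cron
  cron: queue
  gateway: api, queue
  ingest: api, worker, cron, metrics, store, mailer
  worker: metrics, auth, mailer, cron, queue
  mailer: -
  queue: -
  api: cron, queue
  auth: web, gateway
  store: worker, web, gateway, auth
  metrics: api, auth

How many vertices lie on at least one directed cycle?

7

A vertex is on a directed cycle iff it belongs to a strongly connected component of size ≥ 2 (or has a self-loop).
The vertices on cycles are {web, auth, store, ingest, worker, billing, metrics} — 7 in total.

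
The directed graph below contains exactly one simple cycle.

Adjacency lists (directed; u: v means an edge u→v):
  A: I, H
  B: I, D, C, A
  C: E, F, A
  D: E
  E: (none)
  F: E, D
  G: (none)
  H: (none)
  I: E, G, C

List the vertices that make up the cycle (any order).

A, C, I

DFS with gray/black marking from C:
C gray
  E gray
  E black
  F gray
    F→E: E black — skip
    D gray
      D→E: E black — skip
    D black
  F black
  A gray
    I gray
      I→E: E black — skip
      G gray
      G black
      I→C: C is gray → back edge
Back edge closes the cycle C → A → I → C; its vertices are {A, C, I}.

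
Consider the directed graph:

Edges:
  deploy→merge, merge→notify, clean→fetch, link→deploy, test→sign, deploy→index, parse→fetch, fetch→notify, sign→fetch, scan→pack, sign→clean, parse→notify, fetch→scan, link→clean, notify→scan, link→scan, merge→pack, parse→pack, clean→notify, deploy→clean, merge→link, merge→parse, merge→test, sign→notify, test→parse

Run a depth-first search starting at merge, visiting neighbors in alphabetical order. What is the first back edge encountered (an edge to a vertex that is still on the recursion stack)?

DFS from merge (visiting neighbors in alphabetical order); mark gray on enter, black on exit:
merge gray
  link gray
    clean gray
      fetch gray
        notify gray
          scan gray
            pack gray
            pack black
          scan black
        notify black
        fetch→scan: scan black — skip
      fetch black
      clean→notify: notify black — skip
    clean black
    deploy gray
      deploy→clean: clean black — skip
      index gray
      index black
      deploy→merge: merge is gray → back edge
First back edge: deploy → merge.

deploy->merge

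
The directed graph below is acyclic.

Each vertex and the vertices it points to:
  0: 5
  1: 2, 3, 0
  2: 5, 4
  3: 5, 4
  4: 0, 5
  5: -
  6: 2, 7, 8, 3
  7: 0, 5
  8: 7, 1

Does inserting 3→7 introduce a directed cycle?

No

Adding 3→7 creates a cycle iff 7 can already reach 3.
Explore from 7: no path reaches 3. The graph stays acyclic.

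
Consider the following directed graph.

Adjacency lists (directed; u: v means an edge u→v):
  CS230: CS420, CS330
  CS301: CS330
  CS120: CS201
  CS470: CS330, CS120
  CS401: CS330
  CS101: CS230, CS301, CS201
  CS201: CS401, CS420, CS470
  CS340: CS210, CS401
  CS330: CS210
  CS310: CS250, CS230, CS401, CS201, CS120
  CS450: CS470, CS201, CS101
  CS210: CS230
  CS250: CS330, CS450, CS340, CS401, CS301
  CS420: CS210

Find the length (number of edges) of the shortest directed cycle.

For each vertex v, BFS finds the shortest path from v back to v.
The shortest such closed walk is CS201 → CS470 → CS120 → CS201, length 3.

3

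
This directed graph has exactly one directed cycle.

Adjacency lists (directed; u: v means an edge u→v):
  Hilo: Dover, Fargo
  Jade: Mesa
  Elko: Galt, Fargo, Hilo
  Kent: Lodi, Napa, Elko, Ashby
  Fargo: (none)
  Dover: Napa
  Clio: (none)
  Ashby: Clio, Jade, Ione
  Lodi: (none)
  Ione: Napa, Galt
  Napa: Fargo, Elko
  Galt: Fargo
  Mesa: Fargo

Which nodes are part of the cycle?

DFS with gray/black marking from Elko:
Elko gray
  Galt gray
    Fargo gray
    Fargo black
  Galt black
  Elko→Fargo: Fargo black — skip
  Hilo gray
    Dover gray
      Napa gray
        Napa→Fargo: Fargo black — skip
        Napa→Elko: Elko is gray → back edge
Back edge closes the cycle Elko → Hilo → Dover → Napa → Elko; its vertices are {Elko, Hilo, Napa, Dover}.

Elko, Hilo, Napa, Dover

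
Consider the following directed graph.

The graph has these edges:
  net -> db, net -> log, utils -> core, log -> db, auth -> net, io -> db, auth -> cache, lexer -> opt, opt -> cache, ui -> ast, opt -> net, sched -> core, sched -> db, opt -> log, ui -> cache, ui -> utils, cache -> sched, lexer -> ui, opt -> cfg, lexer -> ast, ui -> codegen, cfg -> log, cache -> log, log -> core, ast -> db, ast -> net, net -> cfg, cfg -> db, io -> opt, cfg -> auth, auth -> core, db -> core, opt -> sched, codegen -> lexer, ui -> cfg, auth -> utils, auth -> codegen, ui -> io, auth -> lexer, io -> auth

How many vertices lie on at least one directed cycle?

A vertex is on a directed cycle iff it belongs to a strongly connected component of size ≥ 2 (or has a self-loop).
The vertices on cycles are {io, ui, ast, cfg, net, opt, auth, lexer, codegen} — 9 in total.

9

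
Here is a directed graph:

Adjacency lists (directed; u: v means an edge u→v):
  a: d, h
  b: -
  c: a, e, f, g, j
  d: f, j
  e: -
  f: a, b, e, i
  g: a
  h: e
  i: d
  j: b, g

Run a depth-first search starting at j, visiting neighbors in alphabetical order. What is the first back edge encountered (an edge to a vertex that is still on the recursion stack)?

DFS from j (visiting neighbors in alphabetical order); mark gray on enter, black on exit:
j gray
  b gray
  b black
  g gray
    a gray
      d gray
        f gray
          f→a: a is gray → back edge
First back edge: f → a.

f->a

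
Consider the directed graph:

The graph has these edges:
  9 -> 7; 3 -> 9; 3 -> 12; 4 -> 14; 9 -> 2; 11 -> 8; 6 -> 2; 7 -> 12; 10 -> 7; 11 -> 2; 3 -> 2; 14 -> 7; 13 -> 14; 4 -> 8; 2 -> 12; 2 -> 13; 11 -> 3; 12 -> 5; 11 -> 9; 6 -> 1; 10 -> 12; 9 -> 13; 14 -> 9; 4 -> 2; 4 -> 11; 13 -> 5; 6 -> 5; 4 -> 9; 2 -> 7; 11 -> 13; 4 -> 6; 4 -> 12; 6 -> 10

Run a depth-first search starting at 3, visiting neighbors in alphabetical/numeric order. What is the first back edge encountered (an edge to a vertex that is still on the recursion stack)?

DFS from 3 (visiting neighbors in alphabetical/numeric order); mark gray on enter, black on exit:
3 gray
  2 gray
    7 gray
      12 gray
        5 gray
        5 black
      12 black
    7 black
    2→12: 12 black — skip
    13 gray
      13→5: 5 black — skip
      14 gray
        14→7: 7 black — skip
        9 gray
          9→2: 2 is gray → back edge
First back edge: 9 → 2.

9->2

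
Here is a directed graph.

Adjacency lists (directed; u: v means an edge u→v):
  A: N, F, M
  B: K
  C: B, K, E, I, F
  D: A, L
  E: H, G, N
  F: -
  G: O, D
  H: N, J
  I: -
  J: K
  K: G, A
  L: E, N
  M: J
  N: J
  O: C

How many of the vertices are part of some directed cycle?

13

A vertex is on a directed cycle iff it belongs to a strongly connected component of size ≥ 2 (or has a self-loop).
The vertices on cycles are {A, B, C, D, E, G, H, J, K, L, M, N, O} — 13 in total.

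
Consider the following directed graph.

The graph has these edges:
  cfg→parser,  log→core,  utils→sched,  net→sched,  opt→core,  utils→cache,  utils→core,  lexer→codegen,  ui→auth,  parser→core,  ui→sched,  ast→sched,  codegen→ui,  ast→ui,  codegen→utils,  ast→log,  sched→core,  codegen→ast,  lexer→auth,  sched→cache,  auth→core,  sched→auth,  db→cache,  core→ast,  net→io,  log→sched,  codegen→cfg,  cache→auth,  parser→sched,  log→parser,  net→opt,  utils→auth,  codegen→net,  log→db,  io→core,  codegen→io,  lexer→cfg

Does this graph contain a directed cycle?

Yes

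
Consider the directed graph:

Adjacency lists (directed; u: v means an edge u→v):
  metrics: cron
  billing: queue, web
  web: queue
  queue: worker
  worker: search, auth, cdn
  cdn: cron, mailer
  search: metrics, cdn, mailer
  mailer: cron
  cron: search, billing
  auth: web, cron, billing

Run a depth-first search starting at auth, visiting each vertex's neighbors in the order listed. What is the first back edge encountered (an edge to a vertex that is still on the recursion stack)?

DFS from auth (visiting each vertex's neighbors in the order listed); mark gray on enter, black on exit:
auth gray
  web gray
    queue gray
      worker gray
        search gray
          metrics gray
            cron gray
              cron→search: search is gray → back edge
First back edge: cron → search.

cron→search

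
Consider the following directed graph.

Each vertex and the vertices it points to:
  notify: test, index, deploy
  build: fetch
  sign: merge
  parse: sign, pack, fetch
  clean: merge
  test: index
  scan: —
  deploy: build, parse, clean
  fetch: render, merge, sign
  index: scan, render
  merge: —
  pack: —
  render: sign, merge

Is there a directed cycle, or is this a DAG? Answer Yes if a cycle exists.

DFS with white/gray/black marking, starting from scan:
scan gray
scan black
notify gray
  test gray
    index gray
      index→scan: scan black — skip
      render gray
        sign gray
          merge gray
          merge black
        sign black
        render→merge: merge black — skip
      render black
    index black
  test black
  notify→index: index black — skip
  deploy gray
    build gray
      fetch gray
        fetch→render: render black — skip
        fetch→merge: merge black — skip
        fetch→sign: sign black — skip
      fetch black
    build black
    parse gray
      parse→sign: sign black — skip
      pack gray
      pack black
      parse→fetch: fetch black — skip
    parse black
    clean gray
      clean→merge: merge black — skip
    clean black
  deploy black
notify black
Every edge goes to a white or black vertex — no back edge, so the graph is acyclic.

No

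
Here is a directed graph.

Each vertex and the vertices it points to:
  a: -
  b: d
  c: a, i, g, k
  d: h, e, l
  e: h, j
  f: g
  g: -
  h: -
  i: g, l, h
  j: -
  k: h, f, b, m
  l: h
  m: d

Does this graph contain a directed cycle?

No

DFS with white/gray/black marking, starting from l:
l gray
  h gray
  h black
l black
a gray
a black
b gray
  d gray
    d→h: h black — skip
    e gray
      e→h: h black — skip
      j gray
      j black
    e black
    d→l: l black — skip
  d black
b black
c gray
  c→a: a black — skip
  i gray
    g gray
    g black
    i→l: l black — skip
    i→h: h black — skip
  i black
  c→g: g black — skip
  k gray
    k→h: h black — skip
    f gray
      f→g: g black — skip
    f black
    k→b: b black — skip
    m gray
      m→d: d black — skip
    m black
  k black
c black
Every edge goes to a white or black vertex — no back edge, so the graph is acyclic.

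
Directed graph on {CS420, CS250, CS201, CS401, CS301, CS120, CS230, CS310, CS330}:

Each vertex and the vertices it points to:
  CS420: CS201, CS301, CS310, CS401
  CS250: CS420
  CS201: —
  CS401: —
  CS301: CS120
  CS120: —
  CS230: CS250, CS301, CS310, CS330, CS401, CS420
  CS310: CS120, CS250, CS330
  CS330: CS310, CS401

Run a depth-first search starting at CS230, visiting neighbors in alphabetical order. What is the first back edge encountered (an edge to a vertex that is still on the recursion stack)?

CS310->CS250

DFS from CS230 (visiting neighbors in alphabetical order); mark gray on enter, black on exit:
CS230 gray
  CS250 gray
    CS420 gray
      CS201 gray
      CS201 black
      CS301 gray
        CS120 gray
        CS120 black
      CS301 black
      CS310 gray
        CS310→CS120: CS120 black — skip
        CS310→CS250: CS250 is gray → back edge
First back edge: CS310 → CS250.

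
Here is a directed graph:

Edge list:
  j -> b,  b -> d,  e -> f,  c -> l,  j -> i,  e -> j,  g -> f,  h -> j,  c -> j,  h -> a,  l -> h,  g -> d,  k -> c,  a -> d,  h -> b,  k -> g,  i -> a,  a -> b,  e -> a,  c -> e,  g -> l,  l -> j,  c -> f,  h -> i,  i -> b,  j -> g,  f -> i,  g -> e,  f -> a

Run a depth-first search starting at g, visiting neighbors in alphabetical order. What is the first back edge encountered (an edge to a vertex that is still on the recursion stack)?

DFS from g (visiting neighbors in alphabetical order); mark gray on enter, black on exit:
g gray
  d gray
  d black
  e gray
    a gray
      b gray
        b→d: d black — skip
      b black
      a→d: d black — skip
    a black
    f gray
      f→a: a black — skip
      i gray
        i→a: a black — skip
        i→b: b black — skip
      i black
    f black
    j gray
      j→b: b black — skip
      j→g: g is gray → back edge
First back edge: j → g.

j→g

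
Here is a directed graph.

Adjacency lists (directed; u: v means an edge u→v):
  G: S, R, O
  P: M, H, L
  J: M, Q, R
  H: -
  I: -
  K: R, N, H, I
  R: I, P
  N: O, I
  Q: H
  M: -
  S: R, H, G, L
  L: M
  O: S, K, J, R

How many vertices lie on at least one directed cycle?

5

A vertex is on a directed cycle iff it belongs to a strongly connected component of size ≥ 2 (or has a self-loop).
The vertices on cycles are {G, K, N, O, S} — 5 in total.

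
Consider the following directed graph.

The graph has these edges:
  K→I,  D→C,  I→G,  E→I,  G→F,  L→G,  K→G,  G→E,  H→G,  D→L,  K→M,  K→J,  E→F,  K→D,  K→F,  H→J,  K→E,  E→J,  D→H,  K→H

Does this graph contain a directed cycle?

DFS with white/gray/black marking, starting from K:
K gray
  I gray
    G gray
      E gray
        J gray
        J black
        F gray
        F black
        E→I: I is gray → back edge
Back edge found, so a cycle exists: I → G → E → I.

Yes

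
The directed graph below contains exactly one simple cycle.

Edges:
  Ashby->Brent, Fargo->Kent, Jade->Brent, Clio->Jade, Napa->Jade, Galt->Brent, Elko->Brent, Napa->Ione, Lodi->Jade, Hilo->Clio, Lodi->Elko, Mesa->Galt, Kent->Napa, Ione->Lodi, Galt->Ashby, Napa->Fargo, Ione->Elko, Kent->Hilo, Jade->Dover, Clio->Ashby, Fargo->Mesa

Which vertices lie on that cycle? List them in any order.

DFS with gray/black marking from Napa:
Napa gray
  Jade gray
    Dover gray
    Dover black
    Brent gray
    Brent black
  Jade black
  Ione gray
    Elko gray
      Elko→Brent: Brent black — skip
    Elko black
    Lodi gray
      Lodi→Elko: Elko black — skip
      Lodi→Jade: Jade black — skip
    Lodi black
  Ione black
  Fargo gray
    Kent gray
      Hilo gray
        Clio gray
          Ashby gray
            Ashby→Brent: Brent black — skip
          Ashby black
          Clio→Jade: Jade black — skip
        Clio black
      Hilo black
      Kent→Napa: Napa is gray → back edge
Back edge closes the cycle Napa → Fargo → Kent → Napa; its vertices are {Kent, Napa, Fargo}.

Kent, Napa, Fargo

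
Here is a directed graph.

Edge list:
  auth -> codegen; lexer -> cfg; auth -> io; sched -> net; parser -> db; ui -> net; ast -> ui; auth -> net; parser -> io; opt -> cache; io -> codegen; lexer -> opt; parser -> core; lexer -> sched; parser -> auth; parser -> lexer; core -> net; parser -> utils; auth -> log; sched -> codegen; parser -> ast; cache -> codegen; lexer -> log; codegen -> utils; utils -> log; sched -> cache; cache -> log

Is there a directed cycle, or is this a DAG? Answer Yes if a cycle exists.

No

DFS with white/gray/black marking, starting from auth:
auth gray
  log gray
  log black
  net gray
  net black
  io gray
    codegen gray
      utils gray
        utils→log: log black — skip
      utils black
    codegen black
  io black
  auth→codegen: codegen black — skip
auth black
core gray
  core→net: net black — skip
core black
db gray
db black
cache gray
  cache→log: log black — skip
  cache→codegen: codegen black — skip
cache black
ast gray
  ui gray
    ui→net: net black — skip
  ui black
ast black
cfg gray
cfg black
opt gray
  opt→cache: cache black — skip
opt black
parser gray
  parser→utils: utils black — skip
  parser→ast: ast black — skip
  lexer gray
    sched gray
      sched→net: net black — skip
      sched→cache: cache black — skip
      sched→codegen: codegen black — skip
    sched black
    lexer→log: log black — skip
    lexer→opt: opt black — skip
    lexer→cfg: cfg black — skip
  lexer black
  parser→core: core black — skip
  parser→db: db black — skip
  parser→auth: auth black — skip
  parser→io: io black — skip
parser black
Every edge goes to a white or black vertex — no back edge, so the graph is acyclic.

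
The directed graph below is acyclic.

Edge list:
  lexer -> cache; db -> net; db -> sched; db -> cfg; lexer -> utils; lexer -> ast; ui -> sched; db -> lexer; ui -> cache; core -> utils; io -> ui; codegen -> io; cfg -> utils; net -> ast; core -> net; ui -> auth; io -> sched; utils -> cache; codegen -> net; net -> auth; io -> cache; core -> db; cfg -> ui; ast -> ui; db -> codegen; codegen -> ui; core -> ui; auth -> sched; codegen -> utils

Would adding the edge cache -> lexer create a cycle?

Yes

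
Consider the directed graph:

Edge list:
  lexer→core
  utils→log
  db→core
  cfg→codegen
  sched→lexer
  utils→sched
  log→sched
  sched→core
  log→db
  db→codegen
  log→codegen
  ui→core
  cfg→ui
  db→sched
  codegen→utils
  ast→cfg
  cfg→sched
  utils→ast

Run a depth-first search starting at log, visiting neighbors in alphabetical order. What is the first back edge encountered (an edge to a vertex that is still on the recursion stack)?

cfg→codegen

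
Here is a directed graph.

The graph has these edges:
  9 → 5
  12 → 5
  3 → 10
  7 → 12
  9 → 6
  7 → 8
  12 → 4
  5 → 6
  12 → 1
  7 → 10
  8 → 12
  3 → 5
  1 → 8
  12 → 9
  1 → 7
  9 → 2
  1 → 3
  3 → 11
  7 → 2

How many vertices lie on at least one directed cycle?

4

A vertex is on a directed cycle iff it belongs to a strongly connected component of size ≥ 2 (or has a self-loop).
The vertices on cycles are {1, 7, 8, 12} — 4 in total.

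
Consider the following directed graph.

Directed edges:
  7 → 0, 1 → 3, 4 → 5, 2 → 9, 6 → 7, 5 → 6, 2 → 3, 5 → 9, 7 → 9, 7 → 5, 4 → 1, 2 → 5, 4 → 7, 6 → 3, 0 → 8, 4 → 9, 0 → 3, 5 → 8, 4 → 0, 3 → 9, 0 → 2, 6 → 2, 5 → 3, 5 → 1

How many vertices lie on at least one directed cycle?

5

A vertex is on a directed cycle iff it belongs to a strongly connected component of size ≥ 2 (or has a self-loop).
The vertices on cycles are {0, 2, 5, 6, 7} — 5 in total.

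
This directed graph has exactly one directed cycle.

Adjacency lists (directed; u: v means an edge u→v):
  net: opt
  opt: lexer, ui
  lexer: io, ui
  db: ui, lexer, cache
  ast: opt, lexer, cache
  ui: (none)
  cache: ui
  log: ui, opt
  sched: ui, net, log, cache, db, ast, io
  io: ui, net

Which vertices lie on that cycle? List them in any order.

DFS with gray/black marking from io:
io gray
  ui gray
  ui black
  net gray
    opt gray
      lexer gray
        lexer→io: io is gray → back edge
Back edge closes the cycle io → net → opt → lexer → io; its vertices are {io, net, opt, lexer}.

io, net, opt, lexer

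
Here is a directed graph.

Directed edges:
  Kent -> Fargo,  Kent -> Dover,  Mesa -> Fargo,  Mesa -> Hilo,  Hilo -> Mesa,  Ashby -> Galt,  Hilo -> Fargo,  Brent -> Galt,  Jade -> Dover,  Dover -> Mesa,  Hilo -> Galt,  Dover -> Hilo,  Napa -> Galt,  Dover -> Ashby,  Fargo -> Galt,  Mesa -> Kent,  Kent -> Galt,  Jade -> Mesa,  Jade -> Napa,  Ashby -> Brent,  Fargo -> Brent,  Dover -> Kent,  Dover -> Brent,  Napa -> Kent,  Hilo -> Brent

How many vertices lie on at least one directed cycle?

A vertex is on a directed cycle iff it belongs to a strongly connected component of size ≥ 2 (or has a self-loop).
The vertices on cycles are {Hilo, Kent, Mesa, Dover} — 4 in total.

4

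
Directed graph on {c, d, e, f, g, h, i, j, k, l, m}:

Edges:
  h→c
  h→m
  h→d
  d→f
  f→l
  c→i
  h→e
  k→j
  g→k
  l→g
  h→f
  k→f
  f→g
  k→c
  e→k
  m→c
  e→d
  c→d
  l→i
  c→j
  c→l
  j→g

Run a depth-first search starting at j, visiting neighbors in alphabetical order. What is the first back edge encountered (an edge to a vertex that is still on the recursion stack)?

f->g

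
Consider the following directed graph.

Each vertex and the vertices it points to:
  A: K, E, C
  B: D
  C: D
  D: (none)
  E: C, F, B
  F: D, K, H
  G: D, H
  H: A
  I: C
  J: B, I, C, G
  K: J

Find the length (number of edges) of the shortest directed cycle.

4

For each vertex v, BFS finds the shortest path from v back to v.
The shortest such closed walk is A → E → F → H → A, length 4.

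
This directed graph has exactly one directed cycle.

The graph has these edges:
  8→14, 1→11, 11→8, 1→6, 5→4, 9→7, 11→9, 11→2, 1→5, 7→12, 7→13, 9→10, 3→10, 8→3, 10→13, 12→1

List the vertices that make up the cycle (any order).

DFS with gray/black marking from 1:
1 gray
  6 gray
  6 black
  5 gray
    4 gray
    4 black
  5 black
  11 gray
    9 gray
      10 gray
        13 gray
        13 black
      10 black
      7 gray
        7→13: 13 black — skip
        12 gray
          12→1: 1 is gray → back edge
Back edge closes the cycle 1 → 11 → 9 → 7 → 12 → 1; its vertices are {1, 7, 9, 11, 12}.

1, 7, 9, 11, 12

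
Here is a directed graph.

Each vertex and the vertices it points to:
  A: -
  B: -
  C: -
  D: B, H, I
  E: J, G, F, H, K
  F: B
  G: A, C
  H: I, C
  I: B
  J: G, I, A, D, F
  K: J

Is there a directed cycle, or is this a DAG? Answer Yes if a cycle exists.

No

DFS with white/gray/black marking, starting from D:
D gray
  B gray
  B black
  H gray
    I gray
      I→B: B black — skip
    I black
    C gray
    C black
  H black
  D→I: I black — skip
D black
A gray
A black
E gray
  J gray
    G gray
      G→A: A black — skip
      G→C: C black — skip
    G black
    J→I: I black — skip
    J→A: A black — skip
    J→D: D black — skip
    F gray
      F→B: B black — skip
    F black
  J black
  E→G: G black — skip
  E→F: F black — skip
  E→H: H black — skip
  K gray
    K→J: J black — skip
  K black
E black
Every edge goes to a white or black vertex — no back edge, so the graph is acyclic.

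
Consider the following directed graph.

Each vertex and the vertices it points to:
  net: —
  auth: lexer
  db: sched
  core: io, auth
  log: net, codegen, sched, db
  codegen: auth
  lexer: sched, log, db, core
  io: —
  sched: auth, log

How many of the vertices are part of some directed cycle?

7

A vertex is on a directed cycle iff it belongs to a strongly connected component of size ≥ 2 (or has a self-loop).
The vertices on cycles are {db, log, auth, core, lexer, sched, codegen} — 7 in total.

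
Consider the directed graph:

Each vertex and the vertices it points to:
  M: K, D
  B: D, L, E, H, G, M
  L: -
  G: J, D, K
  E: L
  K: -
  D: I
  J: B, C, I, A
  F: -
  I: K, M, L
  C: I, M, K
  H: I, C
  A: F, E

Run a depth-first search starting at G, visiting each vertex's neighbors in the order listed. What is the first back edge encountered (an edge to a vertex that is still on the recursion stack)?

M->D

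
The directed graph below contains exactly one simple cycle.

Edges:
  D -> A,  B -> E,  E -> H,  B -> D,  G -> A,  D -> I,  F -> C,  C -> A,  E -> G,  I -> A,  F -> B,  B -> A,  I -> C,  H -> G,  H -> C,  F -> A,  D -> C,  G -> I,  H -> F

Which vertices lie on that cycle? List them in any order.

B, E, F, H

DFS with gray/black marking from B:
B gray
  A gray
  A black
  D gray
    C gray
      C→A: A black — skip
    C black
    I gray
      I→C: C black — skip
      I→A: A black — skip
    I black
    D→A: A black — skip
  D black
  E gray
    H gray
      H→C: C black — skip
      F gray
        F→B: B is gray → back edge
Back edge closes the cycle B → E → H → F → B; its vertices are {B, E, F, H}.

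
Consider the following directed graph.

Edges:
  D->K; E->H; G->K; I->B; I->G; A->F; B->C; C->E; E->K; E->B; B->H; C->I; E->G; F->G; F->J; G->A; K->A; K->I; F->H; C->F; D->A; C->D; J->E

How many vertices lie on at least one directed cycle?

10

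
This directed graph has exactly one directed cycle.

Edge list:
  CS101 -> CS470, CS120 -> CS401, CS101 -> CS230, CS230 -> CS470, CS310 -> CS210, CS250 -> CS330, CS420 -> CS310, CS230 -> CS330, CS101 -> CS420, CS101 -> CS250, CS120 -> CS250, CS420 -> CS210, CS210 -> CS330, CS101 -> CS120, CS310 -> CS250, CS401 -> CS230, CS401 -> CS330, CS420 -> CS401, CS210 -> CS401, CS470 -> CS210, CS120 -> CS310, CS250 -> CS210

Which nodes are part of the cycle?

DFS with gray/black marking from CS230:
CS230 gray
  CS470 gray
    CS210 gray
      CS401 gray
        CS330 gray
        CS330 black
        CS401→CS230: CS230 is gray → back edge
Back edge closes the cycle CS230 → CS470 → CS210 → CS401 → CS230; its vertices are {CS210, CS230, CS401, CS470}.

CS210, CS230, CS401, CS470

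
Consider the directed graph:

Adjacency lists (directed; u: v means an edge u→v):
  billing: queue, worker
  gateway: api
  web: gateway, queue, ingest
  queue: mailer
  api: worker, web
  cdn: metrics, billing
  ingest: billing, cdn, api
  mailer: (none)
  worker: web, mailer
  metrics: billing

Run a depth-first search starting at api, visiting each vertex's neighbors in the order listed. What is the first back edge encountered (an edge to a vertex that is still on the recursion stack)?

gateway->api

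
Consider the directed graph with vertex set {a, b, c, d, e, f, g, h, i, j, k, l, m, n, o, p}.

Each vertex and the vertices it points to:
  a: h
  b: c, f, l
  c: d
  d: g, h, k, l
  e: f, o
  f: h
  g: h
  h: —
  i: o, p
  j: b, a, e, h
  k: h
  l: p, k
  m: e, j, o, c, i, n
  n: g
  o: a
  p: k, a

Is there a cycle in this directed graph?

No

DFS with white/gray/black marking, starting from c:
c gray
  d gray
    g gray
      h gray
      h black
    g black
    d→h: h black — skip
    k gray
      k→h: h black — skip
    k black
    l gray
      p gray
        p→k: k black — skip
        a gray
          a→h: h black — skip
        a black
      p black
      l→k: k black — skip
    l black
  d black
c black
b gray
  b→c: c black — skip
  f gray
    f→h: h black — skip
  f black
  b→l: l black — skip
b black
e gray
  e→f: f black — skip
  o gray
    o→a: a black — skip
  o black
e black
i gray
  i→o: o black — skip
  i→p: p black — skip
i black
j gray
  j→b: b black — skip
  j→a: a black — skip
  j→e: e black — skip
  j→h: h black — skip
j black
m gray
  m→e: e black — skip
  m→j: j black — skip
  m→o: o black — skip
  m→c: c black — skip
  m→i: i black — skip
  n gray
    n→g: g black — skip
  n black
m black
Every edge goes to a white or black vertex — no back edge, so the graph is acyclic.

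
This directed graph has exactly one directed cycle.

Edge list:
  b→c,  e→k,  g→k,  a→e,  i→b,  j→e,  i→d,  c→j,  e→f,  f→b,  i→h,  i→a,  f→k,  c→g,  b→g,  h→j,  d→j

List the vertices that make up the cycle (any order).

b, c, e, f, j

DFS with gray/black marking from b:
b gray
  c gray
    g gray
      k gray
      k black
    g black
    j gray
      e gray
        f gray
          f→b: b is gray → back edge
Back edge closes the cycle b → c → j → e → f → b; its vertices are {b, c, e, f, j}.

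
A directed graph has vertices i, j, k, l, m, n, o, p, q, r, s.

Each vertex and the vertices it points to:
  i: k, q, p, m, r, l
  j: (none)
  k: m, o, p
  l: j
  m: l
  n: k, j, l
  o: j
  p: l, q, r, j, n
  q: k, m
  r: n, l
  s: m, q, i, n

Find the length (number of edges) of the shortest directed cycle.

3

For each vertex v, BFS finds the shortest path from v back to v.
The shortest such closed walk is q → k → p → q, length 3.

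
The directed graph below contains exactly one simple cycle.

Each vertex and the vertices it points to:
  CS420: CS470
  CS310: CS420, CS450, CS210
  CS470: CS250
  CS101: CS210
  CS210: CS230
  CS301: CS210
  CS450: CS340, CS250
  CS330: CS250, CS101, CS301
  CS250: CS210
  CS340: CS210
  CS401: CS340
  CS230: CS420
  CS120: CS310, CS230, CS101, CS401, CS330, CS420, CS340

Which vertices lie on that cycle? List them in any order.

DFS with gray/black marking from CS230:
CS230 gray
  CS420 gray
    CS470 gray
      CS250 gray
        CS210 gray
          CS210→CS230: CS230 is gray → back edge
Back edge closes the cycle CS230 → CS420 → CS470 → CS250 → CS210 → CS230; its vertices are {CS210, CS230, CS250, CS420, CS470}.

CS210, CS230, CS250, CS420, CS470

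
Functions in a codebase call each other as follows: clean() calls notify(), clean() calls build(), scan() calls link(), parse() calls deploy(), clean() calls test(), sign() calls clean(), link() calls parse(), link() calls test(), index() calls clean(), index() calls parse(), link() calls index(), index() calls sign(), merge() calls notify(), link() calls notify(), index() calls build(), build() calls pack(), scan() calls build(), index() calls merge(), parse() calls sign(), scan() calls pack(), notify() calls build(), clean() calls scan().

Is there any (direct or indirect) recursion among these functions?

DFS with white/gray/black marking, starting from pack:
pack gray
pack black
link gray
  parse gray
    sign gray
      clean gray
        scan gray
          build gray
            build→pack: pack black — skip
          build black
          scan→pack: pack black — skip
          scan→link: link is gray → back edge
Back edge found, so a cycle exists: link → parse → sign → clean → scan → link.

Yes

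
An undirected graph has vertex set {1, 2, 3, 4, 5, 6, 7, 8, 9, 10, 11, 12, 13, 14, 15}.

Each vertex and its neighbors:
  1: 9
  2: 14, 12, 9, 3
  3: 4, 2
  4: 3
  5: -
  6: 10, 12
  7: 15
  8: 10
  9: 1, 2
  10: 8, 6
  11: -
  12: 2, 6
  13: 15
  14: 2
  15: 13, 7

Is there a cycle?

DFS, tracking each vertex's parent; an edge to a visited non-parent vertex closes a cycle.
Start from 10:
visit 10 (parent –)
  visit 8 (parent 10)
    8–10: parent, skip
  visit 6 (parent 10)
    6–10: parent, skip
    visit 12 (parent 6)
      visit 2 (parent 12)
        visit 14 (parent 2)
          14–2: parent, skip
        2–12: parent, skip
        visit 9 (parent 2)
          visit 1 (parent 9)
            1–9: parent, skip
          9–2: parent, skip
        visit 3 (parent 2)
          visit 4 (parent 3)
            4–3: parent, skip
          3–2: parent, skip
      12–6: parent, skip
visit 5 (parent –)
visit 7 (parent –)
  visit 15 (parent 7)
    visit 13 (parent 15)
      13–15: parent, skip
    15–7: parent, skip
visit 11 (parent –)
No non-parent visited neighbor found — the graph is a forest.

No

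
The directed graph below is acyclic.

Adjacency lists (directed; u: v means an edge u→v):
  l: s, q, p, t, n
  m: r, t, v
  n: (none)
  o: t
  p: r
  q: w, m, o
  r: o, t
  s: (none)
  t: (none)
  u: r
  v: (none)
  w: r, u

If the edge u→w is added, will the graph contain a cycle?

Adding u→w creates a cycle iff w can already reach u.
Path from w: w → u.
So w → … → u → w is a cycle.

Yes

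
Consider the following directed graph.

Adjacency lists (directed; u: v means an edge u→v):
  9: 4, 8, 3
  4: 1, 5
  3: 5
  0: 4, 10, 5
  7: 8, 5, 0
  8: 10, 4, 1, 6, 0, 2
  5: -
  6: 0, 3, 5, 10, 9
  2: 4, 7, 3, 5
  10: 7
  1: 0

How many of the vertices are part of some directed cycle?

9

A vertex is on a directed cycle iff it belongs to a strongly connected component of size ≥ 2 (or has a self-loop).
The vertices on cycles are {0, 1, 2, 4, 6, 7, 8, 9, 10} — 9 in total.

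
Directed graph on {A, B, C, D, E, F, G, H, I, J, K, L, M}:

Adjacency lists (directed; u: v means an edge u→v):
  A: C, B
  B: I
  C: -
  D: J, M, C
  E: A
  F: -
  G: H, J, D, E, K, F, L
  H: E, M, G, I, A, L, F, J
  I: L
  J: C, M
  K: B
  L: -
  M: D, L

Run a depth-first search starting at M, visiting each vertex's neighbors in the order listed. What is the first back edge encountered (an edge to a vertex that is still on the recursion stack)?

J->M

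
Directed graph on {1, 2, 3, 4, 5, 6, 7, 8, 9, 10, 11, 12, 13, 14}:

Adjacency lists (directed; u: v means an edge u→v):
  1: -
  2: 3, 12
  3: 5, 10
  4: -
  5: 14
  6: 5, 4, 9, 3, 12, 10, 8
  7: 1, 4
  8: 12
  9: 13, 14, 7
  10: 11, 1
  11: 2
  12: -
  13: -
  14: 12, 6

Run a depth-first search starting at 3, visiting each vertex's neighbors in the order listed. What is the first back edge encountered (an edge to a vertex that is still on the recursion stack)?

DFS from 3 (visiting each vertex's neighbors in the order listed); mark gray on enter, black on exit:
3 gray
  5 gray
    14 gray
      12 gray
      12 black
      6 gray
        6→5: 5 is gray → back edge
First back edge: 6 → 5.

6→5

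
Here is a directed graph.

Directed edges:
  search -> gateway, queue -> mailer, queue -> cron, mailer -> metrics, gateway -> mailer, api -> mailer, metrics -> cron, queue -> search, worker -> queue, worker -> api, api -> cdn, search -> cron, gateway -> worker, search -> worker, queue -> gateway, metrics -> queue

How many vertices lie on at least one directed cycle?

A vertex is on a directed cycle iff it belongs to a strongly connected component of size ≥ 2 (or has a self-loop).
The vertices on cycles are {api, queue, mailer, search, worker, gateway, metrics} — 7 in total.

7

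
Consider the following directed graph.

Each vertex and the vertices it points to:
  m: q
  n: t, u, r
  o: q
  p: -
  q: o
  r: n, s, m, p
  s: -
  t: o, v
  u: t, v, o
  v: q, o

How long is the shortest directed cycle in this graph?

2

For each vertex v, BFS finds the shortest path from v back to v.
The shortest such closed walk is n → r → n, length 2.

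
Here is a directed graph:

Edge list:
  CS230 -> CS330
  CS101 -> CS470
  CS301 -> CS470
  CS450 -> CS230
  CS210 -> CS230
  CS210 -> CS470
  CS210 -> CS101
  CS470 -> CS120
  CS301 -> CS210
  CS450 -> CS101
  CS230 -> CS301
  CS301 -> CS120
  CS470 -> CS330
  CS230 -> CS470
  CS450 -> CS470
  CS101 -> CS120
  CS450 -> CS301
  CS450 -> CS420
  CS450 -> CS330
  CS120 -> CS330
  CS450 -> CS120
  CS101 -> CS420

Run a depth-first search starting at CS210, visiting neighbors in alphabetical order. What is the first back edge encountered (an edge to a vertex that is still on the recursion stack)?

CS301->CS210

DFS from CS210 (visiting neighbors in alphabetical order); mark gray on enter, black on exit:
CS210 gray
  CS101 gray
    CS120 gray
      CS330 gray
      CS330 black
    CS120 black
    CS420 gray
    CS420 black
    CS470 gray
      CS470→CS120: CS120 black — skip
      CS470→CS330: CS330 black — skip
    CS470 black
  CS101 black
  CS230 gray
    CS301 gray
      CS301→CS120: CS120 black — skip
      CS301→CS210: CS210 is gray → back edge
First back edge: CS301 → CS210.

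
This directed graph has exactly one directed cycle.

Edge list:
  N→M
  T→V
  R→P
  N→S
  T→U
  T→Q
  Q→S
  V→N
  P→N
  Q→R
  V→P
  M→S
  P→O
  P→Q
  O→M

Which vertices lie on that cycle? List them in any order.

DFS with gray/black marking from Q:
Q gray
  R gray
    P gray
      O gray
        M gray
          S gray
          S black
        M black
      O black
      N gray
        N→M: M black — skip
        N→S: S black — skip
      N black
      P→Q: Q is gray → back edge
Back edge closes the cycle Q → R → P → Q; its vertices are {P, Q, R}.

P, Q, R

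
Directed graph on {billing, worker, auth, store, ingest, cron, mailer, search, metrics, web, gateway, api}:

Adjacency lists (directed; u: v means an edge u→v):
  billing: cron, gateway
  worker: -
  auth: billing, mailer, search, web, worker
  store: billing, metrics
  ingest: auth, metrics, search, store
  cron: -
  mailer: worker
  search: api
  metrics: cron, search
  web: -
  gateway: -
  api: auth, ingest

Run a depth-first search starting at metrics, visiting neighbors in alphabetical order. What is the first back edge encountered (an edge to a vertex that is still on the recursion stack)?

DFS from metrics (visiting neighbors in alphabetical order); mark gray on enter, black on exit:
metrics gray
  cron gray
  cron black
  search gray
    api gray
      auth gray
        billing gray
          billing→cron: cron black — skip
          gateway gray
          gateway black
        billing black
        mailer gray
          worker gray
          worker black
        mailer black
        auth→search: search is gray → back edge
First back edge: auth → search.

auth→search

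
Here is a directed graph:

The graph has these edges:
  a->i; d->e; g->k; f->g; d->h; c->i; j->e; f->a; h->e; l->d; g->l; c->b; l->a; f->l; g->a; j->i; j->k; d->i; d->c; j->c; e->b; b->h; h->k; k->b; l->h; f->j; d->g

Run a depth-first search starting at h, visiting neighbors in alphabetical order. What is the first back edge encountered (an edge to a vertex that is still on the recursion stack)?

DFS from h (visiting neighbors in alphabetical order); mark gray on enter, black on exit:
h gray
  e gray
    b gray
      b→h: h is gray → back edge
First back edge: b → h.

b->h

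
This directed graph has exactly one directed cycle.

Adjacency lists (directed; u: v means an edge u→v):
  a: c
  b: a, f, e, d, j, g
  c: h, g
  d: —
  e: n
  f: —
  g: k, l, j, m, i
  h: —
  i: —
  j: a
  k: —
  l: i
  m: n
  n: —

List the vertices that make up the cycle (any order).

a, c, g, j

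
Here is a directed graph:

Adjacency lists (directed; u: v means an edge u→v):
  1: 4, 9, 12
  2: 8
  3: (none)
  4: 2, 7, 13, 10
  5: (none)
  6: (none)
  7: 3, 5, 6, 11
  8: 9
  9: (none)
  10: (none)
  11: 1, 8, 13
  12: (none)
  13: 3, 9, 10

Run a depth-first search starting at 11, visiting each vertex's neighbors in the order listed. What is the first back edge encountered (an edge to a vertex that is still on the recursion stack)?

7->11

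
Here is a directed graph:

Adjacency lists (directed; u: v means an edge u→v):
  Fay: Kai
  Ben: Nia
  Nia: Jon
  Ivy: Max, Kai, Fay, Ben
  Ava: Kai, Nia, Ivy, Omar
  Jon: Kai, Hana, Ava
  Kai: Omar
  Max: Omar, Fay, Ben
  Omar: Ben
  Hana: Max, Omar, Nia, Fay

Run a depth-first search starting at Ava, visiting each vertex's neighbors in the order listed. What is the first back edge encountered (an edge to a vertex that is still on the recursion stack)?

Jon->Kai

DFS from Ava (visiting each vertex's neighbors in the order listed); mark gray on enter, black on exit:
Ava gray
  Kai gray
    Omar gray
      Ben gray
        Nia gray
          Jon gray
            Jon→Kai: Kai is gray → back edge
First back edge: Jon → Kai.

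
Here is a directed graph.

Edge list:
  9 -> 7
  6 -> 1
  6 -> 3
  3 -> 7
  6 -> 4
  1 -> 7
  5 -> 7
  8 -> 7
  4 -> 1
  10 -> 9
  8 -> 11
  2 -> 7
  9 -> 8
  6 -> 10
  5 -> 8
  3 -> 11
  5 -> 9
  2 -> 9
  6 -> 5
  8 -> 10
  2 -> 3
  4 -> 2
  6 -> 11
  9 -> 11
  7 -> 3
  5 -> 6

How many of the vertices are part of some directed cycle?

7

A vertex is on a directed cycle iff it belongs to a strongly connected component of size ≥ 2 (or has a self-loop).
The vertices on cycles are {3, 5, 6, 7, 8, 9, 10} — 7 in total.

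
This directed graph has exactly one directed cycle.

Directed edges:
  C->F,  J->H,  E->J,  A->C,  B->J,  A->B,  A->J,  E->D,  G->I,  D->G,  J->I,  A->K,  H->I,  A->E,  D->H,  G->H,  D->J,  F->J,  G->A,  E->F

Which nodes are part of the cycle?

DFS with gray/black marking from A:
A gray
  J gray
    H gray
      I gray
      I black
    H black
    J→I: I black — skip
  J black
  C gray
    F gray
      F→J: J black — skip
    F black
  C black
  E gray
    E→F: F black — skip
    E→J: J black — skip
    D gray
      D→H: H black — skip
      D→J: J black — skip
      G gray
        G→H: H black — skip
        G→I: I black — skip
        G→A: A is gray → back edge
Back edge closes the cycle A → E → D → G → A; its vertices are {A, D, E, G}.

A, D, E, G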